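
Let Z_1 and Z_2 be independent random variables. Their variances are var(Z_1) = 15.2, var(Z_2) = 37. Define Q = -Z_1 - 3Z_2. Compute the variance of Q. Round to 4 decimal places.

By independence, var(Q) = (-1)²var(Z_1) + (-3)²var(Z_2)
= (-1)²·15.2 + (-3)²·37 = 348.2

348.2000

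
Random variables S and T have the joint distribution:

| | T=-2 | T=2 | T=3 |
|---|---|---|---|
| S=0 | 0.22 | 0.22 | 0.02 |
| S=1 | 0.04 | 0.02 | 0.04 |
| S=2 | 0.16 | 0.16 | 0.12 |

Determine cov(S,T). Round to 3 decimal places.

E[S] = 0.98,  E[T] = 0.5
E[ST] = 0.8
cov(S,T) = E[ST] − E[S]E[T] = 0.8 − (0.98)(0.5) = 0.31

0.310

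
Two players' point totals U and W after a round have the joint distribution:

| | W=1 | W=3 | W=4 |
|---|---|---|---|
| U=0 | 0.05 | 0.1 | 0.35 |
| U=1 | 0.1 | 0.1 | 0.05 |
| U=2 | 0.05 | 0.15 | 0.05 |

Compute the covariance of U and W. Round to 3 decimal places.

-0.288

E[U] = 0.75,  E[W] = 3.05
E[UW] = 2
cov(U,W) = E[UW] − E[U]E[W] = 2 − (0.75)(3.05) = -0.2875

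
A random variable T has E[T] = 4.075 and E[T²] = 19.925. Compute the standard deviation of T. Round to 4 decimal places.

1.8219

var(T) = 19.925 − (4.075)² = 3.319375
sd(T) = √3.319375 ≈ 1.8219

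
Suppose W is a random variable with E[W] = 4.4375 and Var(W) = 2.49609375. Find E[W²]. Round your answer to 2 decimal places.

E[W²] = Var(W) + (E[W])² = 2.49609375 + (4.4375)² = 22.1875

22.19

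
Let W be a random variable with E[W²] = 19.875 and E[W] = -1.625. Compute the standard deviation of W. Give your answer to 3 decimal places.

4.151

Var(W) = 19.875 − (-1.625)² = 17.234375
sd(W) = √17.234375 ≈ 4.151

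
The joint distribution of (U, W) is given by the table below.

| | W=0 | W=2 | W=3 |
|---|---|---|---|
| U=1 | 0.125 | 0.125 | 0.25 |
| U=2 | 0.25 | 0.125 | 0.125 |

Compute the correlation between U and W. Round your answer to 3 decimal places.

E[U] = 1.5,  E[W] = 1.625
E[UW] = 2.25
cov(U,W) = E[UW] − E[U]E[W] = 2.25 − (1.5)(1.625) = -0.1875
Var(U) = 0.25,  Var(W) = 1.734375
ρ = -0.1875 / √(0.25·1.734375) ≈ -0.285

-0.285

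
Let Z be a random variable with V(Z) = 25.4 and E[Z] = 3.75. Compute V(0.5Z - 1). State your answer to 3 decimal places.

V(0.5Z - 1) = (0.5)²·V(Z) = 0.25·25.4 = 6.35

6.350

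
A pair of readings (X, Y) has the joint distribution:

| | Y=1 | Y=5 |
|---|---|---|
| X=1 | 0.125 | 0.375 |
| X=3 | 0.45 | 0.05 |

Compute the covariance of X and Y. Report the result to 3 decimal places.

E[X] = 2,  E[Y] = 2.7
E[XY] = 4.1
cov(X,Y) = E[XY] − E[X]E[Y] = 4.1 − (2)(2.7) = -1.3

-1.300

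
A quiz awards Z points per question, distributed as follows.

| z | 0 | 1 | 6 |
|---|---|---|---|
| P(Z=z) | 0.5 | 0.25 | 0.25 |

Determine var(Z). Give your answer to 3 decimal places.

E[Z] = (0)(0.5) + (1)(0.25) + (6)(0.25) = 1.75
E[Z²] = (0)²(0.5) + (1)²(0.25) + (6)²(0.25) = 9.25
var(Z) = E[Z²] − (E[Z])² = 9.25 − (1.75)² = 6.1875

6.188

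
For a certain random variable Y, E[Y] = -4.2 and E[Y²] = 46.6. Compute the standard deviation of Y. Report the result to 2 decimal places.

Var(Y) = 46.6 − (-4.2)² = 28.96
σ(Y) = √28.96 ≈ 5.38

5.38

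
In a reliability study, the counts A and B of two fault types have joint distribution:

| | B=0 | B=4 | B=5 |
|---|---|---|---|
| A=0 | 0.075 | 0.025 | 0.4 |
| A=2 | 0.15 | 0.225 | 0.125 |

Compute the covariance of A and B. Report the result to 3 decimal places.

-0.575

E[A] = 1,  E[B] = 3.625
E[AB] = 3.05
Cov(A,B) = E[AB] − E[A]E[B] = 3.05 − (1)(3.625) = -0.575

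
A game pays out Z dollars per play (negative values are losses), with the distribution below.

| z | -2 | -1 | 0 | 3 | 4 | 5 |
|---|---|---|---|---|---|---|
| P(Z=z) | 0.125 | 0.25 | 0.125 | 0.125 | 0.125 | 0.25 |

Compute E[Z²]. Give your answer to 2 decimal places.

10.13

E[Z²] = (-2)²(0.125) + (-1)²(0.25) + (0)²(0.125) + (3)²(0.125) + (4)²(0.125) + (5)²(0.25) = 10.125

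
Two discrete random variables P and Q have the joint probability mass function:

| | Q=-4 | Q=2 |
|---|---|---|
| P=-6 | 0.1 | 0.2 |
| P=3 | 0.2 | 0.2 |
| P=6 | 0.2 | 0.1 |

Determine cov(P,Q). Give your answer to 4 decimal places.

E[P] = 1.2,  E[Q] = -1
E[PQ] = -4.8
cov(P,Q) = E[PQ] − E[P]E[Q] = -4.8 − (1.2)(-1) = -3.6

-3.6000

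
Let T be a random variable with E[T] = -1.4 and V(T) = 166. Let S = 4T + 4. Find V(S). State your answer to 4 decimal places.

V(4T + 4) = (4)²·V(T) = 16·166 = 2656

2656.0000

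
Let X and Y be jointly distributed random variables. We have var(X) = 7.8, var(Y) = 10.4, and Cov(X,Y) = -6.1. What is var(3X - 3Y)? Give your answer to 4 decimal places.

273.6000

var(3X - 3Y) = (3)²·var(X) + (-3)²·var(Y) + 2·(3)·(-3)·Cov(X,Y)
= 9·7.8 + 9·10.4 + -18·-6.1 = 273.6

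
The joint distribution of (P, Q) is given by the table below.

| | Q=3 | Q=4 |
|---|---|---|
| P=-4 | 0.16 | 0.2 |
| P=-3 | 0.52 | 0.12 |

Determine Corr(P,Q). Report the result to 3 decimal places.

E[P] = -3.36,  E[Q] = 3.32
E[PQ] = -11.24
Cov(P,Q) = E[PQ] − E[P]E[Q] = -11.24 − (-3.36)(3.32) = -0.0848
Var(P) = 0.2304,  Var(Q) = 0.2176
ρ = -0.0848 / √(0.2304·0.2176) ≈ -0.379

-0.379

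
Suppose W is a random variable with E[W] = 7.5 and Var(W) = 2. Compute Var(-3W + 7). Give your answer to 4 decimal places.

18.0000

Var(-3W + 7) = (-3)²·Var(W) = 9·2 = 18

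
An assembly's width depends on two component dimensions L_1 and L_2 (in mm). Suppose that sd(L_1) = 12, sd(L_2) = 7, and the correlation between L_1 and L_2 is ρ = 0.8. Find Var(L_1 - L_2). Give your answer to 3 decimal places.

58.600

Var(L_1) = (12)² = 144;  Var(L_2) = (7)² = 49
Cov(L_1,L_2) = ρ·sd(L_1)·sd(L_2) = 0.8·12·7 = 67.2
Var(L_1 - L_2) = (1)²·Var(L_1) + (-1)²·Var(L_2) + 2·(1)·(-1)·Cov(L_1,L_2)
= 1·144 + 1·49 + -2·67.2 = 58.6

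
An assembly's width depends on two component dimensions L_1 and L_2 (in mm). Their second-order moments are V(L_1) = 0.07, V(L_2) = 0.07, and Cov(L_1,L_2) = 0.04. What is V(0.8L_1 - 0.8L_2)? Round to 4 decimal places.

V(0.8L_1 - 0.8L_2) = (0.8)²·V(L_1) + (-0.8)²·V(L_2) + 2·(0.8)·(-0.8)·Cov(L_1,L_2)
= 0.64·0.07 + 0.64·0.07 + -1.28·0.04 = 0.0384

0.0384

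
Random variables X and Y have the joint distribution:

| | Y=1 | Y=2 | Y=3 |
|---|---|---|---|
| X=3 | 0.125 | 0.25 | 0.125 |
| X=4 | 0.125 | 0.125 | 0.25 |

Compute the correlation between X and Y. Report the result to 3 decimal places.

0.160

E[X] = 3.5,  E[Y] = 2.125
E[XY] = 7.5
Cov(X,Y) = E[XY] − E[X]E[Y] = 7.5 − (3.5)(2.125) = 0.0625
Var(X) = 0.25,  Var(Y) = 0.609375
ρ = 0.0625 / √(0.25·0.609375) ≈ 0.160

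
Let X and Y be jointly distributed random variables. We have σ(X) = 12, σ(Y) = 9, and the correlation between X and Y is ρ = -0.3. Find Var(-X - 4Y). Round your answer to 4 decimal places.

Var(X) = (12)² = 144;  Var(Y) = (9)² = 81
Cov(X,Y) = ρ·σ(X)·σ(Y) = -0.3·12·9 = -32.4
Var(-X - 4Y) = (-1)²·Var(X) + (-4)²·Var(Y) + 2·(-1)·(-4)·Cov(X,Y)
= 1·144 + 16·81 + 8·-32.4 = 1180.8

1180.8000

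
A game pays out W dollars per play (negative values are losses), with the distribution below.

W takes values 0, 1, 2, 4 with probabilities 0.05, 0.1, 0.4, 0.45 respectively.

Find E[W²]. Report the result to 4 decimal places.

E[W²] = (0)²(0.05) + (1)²(0.1) + (2)²(0.4) + (4)²(0.45) = 8.9

8.9000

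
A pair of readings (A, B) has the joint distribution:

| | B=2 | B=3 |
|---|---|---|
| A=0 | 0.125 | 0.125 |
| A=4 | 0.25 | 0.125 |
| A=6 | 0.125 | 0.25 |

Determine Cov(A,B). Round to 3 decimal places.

E[A] = 3.75,  E[B] = 2.5
E[AB] = 9.5
Cov(A,B) = E[AB] − E[A]E[B] = 9.5 − (3.75)(2.5) = 0.125

0.125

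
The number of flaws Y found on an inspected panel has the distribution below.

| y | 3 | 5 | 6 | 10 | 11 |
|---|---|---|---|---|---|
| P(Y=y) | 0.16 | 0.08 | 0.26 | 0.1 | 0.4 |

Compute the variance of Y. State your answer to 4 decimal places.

9.7344

E[Y] = (3)(0.16) + (5)(0.08) + (6)(0.26) + (10)(0.1) + (11)(0.4) = 7.84
E[Y²] = (3)²(0.16) + (5)²(0.08) + (6)²(0.26) + (10)²(0.1) + (11)²(0.4) = 71.2
Var(Y) = E[Y²] − (E[Y])² = 71.2 − (7.84)² = 9.7344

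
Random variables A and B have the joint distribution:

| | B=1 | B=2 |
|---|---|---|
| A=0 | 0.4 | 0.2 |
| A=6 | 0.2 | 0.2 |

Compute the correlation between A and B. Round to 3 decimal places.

0.167

E[A] = 2.4,  E[B] = 1.4
E[AB] = 3.6
Cov(A,B) = E[AB] − E[A]E[B] = 3.6 − (2.4)(1.4) = 0.24
Var(A) = 8.64,  Var(B) = 0.24
ρ = 0.24 / √(8.64·0.24) ≈ 0.167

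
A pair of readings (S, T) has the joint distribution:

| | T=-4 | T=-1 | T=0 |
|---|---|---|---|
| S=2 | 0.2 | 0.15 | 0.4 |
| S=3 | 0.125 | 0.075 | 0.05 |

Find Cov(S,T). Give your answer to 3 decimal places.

E[S] = 2.25,  E[T] = -1.525
E[ST] = -3.625
Cov(S,T) = E[ST] − E[S]E[T] = -3.625 − (2.25)(-1.525) = -0.19375

-0.194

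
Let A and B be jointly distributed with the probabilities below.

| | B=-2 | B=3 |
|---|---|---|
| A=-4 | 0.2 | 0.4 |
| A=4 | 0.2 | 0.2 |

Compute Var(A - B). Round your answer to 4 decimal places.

24.5600

E[A] = -0.8,  E[B] = 1,  E[AB] = -2.4
Var(A) = 16 − (-0.8)² = 15.36;  Var(B) = 7 − (1)² = 6
Cov(A,B) = -2.4 − (-0.8)(1) = -1.6
Var(A - B) = (1)²·15.36 + (-1)²·6 + 2·(1)·(-1)·-1.6 = 24.56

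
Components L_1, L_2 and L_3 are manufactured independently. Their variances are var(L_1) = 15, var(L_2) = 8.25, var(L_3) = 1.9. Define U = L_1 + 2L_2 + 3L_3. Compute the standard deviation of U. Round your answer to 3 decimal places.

8.068

By independence, var(U) = (1)²var(L_1) + (2)²var(L_2) + (3)²var(L_3)
= (1)²·15 + (2)²·8.25 + (3)²·1.9 = 65.1
SD(U) = √65.1 ≈ 8.068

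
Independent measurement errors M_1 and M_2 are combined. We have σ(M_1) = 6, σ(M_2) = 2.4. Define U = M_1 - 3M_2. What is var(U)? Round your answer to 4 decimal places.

var(M_1) = 36, var(M_2) = 5.76
By independence, var(U) = (1)²var(M_1) + (-3)²var(M_2)
= (1)²·36 + (-3)²·5.76 = 87.84

87.8400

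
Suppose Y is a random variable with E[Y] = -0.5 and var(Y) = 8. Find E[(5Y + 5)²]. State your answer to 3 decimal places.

206.250

E[5Y + 5] = 5·-0.5 + 5 = 2.5
var(5Y + 5) = (5)²·8 = 200
E[(5Y + 5)²] = var((5Y + 5)) + (E[(5Y + 5)])² = 200 + (2.5)² = 206.25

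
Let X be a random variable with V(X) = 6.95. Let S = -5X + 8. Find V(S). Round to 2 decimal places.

173.75

V(-5X + 8) = (-5)²·V(X) = 25·6.95 = 173.75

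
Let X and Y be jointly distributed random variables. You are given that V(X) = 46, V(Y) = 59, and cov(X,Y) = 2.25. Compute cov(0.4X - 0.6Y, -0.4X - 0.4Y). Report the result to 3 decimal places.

cov(0.4X - 0.6Y, -0.4X - 0.4Y) = (0.4)(-0.4)V(X) + (-0.6)(-0.4)V(Y) + [(0.4)(-0.4) + (-0.6)(-0.4)]cov(X,Y)
= -0.16·46 + 0.24·59 + 0.08·2.25 = 6.98

6.980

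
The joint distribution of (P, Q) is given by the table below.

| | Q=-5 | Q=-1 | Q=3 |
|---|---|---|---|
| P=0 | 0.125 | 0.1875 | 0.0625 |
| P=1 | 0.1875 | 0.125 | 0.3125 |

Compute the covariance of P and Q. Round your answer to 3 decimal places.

E[P] = 0.625,  E[Q] = -0.75
E[PQ] = -0.125
Cov(P,Q) = E[PQ] − E[P]E[Q] = -0.125 − (0.625)(-0.75) = 0.34375

0.344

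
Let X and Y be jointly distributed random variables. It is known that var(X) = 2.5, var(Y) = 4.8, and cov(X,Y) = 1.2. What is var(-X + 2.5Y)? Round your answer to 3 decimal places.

26.500

var(-X + 2.5Y) = (-1)²·var(X) + (2.5)²·var(Y) + 2·(-1)·(2.5)·cov(X,Y)
= 1·2.5 + 6.25·4.8 + -5·1.2 = 26.5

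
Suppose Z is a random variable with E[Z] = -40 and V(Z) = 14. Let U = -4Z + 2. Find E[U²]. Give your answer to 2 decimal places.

E[-4Z + 2] = -4·-40 + 2 = 162
V(-4Z + 2) = (-4)²·14 = 224
E[U²] = V(U) + (E[U])² = 224 + (162)² = 26468

26468.00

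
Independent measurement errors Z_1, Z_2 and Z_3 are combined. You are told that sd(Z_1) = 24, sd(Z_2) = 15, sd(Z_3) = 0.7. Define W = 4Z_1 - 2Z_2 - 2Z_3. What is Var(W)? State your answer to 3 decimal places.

Var(Z_1) = 576, Var(Z_2) = 225, Var(Z_3) = 0.49
By independence, Var(W) = (4)²Var(Z_1) + (-2)²Var(Z_2) + (-2)²Var(Z_3)
= (4)²·576 + (-2)²·225 + (-2)²·0.49 = 10117.96

10117.960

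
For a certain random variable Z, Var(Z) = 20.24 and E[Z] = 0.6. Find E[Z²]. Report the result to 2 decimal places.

E[Z²] = Var(Z) + (E[Z])² = 20.24 + (0.6)² = 20.6

20.60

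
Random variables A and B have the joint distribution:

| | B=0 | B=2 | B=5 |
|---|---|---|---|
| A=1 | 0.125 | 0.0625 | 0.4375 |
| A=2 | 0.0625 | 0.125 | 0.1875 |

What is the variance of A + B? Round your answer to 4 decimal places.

E[A] = 1.375,  E[B] = 3.5,  E[AB] = 4.6875
Var(A) = 2.125 − (1.375)² = 0.234375;  Var(B) = 16.375 − (3.5)² = 4.125
Cov(A,B) = 4.6875 − (1.375)(3.5) = -0.125
Var(A + B) = (1)²·0.234375 + (1)²·4.125 + 2·(1)·(1)·-0.125 = 4.109375

4.1094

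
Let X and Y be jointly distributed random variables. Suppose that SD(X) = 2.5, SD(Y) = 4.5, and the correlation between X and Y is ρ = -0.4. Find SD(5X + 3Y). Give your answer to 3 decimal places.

V(X) = (2.5)² = 6.25;  V(Y) = (4.5)² = 20.25
Cov(X,Y) = ρ·SD(X)·SD(Y) = -0.4·2.5·4.5 = -4.5
V(5X + 3Y) = (5)²·V(X) + (3)²·V(Y) + 2·(5)·(3)·Cov(X,Y)
= 25·6.25 + 9·20.25 + 30·-4.5 = 203.5
SD(5X + 3Y) = √203.5 ≈ 14.265

14.265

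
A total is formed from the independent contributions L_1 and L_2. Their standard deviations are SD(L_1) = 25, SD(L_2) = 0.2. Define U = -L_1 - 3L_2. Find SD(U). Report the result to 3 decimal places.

25.007

Var(L_1) = 625, Var(L_2) = 0.04
By independence, Var(U) = (-1)²Var(L_1) + (-3)²Var(L_2)
= (-1)²·625 + (-3)²·0.04 = 625.36
SD(U) = √625.36 ≈ 25.007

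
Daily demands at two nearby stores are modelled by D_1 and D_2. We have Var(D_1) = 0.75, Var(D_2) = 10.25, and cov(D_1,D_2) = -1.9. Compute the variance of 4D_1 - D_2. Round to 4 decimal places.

37.4500

Var(4D_1 - D_2) = (4)²·Var(D_1) + (-1)²·Var(D_2) + 2·(4)·(-1)·cov(D_1,D_2)
= 16·0.75 + 1·10.25 + -8·-1.9 = 37.45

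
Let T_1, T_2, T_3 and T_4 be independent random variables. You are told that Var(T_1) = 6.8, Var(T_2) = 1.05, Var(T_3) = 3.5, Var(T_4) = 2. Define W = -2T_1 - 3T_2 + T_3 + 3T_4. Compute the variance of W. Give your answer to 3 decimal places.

58.150

By independence, Var(W) = (-2)²Var(T_1) + (-3)²Var(T_2) + (1)²Var(T_3) + (3)²Var(T_4)
= (-2)²·6.8 + (-3)²·1.05 + (1)²·3.5 + (3)²·2 = 58.15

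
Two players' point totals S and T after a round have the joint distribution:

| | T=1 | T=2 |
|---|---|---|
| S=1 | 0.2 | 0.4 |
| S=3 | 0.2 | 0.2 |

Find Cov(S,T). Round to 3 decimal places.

-0.080

E[S] = 1.8,  E[T] = 1.6
E[ST] = 2.8
Cov(S,T) = E[ST] − E[S]E[T] = 2.8 − (1.8)(1.6) = -0.08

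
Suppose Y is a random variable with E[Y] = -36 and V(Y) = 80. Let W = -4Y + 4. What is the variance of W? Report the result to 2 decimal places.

V(-4Y + 4) = (-4)²·V(Y) = 16·80 = 1280

1280.00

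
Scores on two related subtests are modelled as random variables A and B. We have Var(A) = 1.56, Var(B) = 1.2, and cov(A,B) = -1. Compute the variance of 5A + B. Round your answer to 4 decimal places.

Var(5A + B) = (5)²·Var(A) + (1)²·Var(B) + 2·(5)·(1)·cov(A,B)
= 25·1.56 + 1·1.2 + 10·-1 = 30.2

30.2000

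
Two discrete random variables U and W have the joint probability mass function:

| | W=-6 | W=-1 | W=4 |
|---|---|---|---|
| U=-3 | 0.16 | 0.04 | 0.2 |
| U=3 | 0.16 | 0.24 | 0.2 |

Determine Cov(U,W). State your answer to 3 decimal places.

-0.240

E[U] = 0.6,  E[W] = -0.6
E[UW] = -0.6
Cov(U,W) = E[UW] − E[U]E[W] = -0.6 − (0.6)(-0.6) = -0.24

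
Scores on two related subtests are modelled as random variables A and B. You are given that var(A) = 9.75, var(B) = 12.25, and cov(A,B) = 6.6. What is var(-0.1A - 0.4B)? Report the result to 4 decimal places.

2.5855

var(-0.1A - 0.4B) = (-0.1)²·var(A) + (-0.4)²·var(B) + 2·(-0.1)·(-0.4)·cov(A,B)
= 0.01·9.75 + 0.16·12.25 + 0.08·6.6 = 2.5855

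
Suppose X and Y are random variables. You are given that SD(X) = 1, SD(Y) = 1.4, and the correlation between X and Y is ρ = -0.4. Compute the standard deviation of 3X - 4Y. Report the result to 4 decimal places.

Var(X) = (1)² = 1;  Var(Y) = (1.4)² = 1.96
Cov(X,Y) = ρ·SD(X)·SD(Y) = -0.4·1·1.4 = -0.56
Var(3X - 4Y) = (3)²·Var(X) + (-4)²·Var(Y) + 2·(3)·(-4)·Cov(X,Y)
= 9·1 + 16·1.96 + -24·-0.56 = 53.8
SD(3X - 4Y) = √53.8 ≈ 7.3348

7.3348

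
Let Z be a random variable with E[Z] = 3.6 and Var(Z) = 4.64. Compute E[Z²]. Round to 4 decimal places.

17.6000

E[Z²] = Var(Z) + (E[Z])² = 4.64 + (3.6)² = 17.6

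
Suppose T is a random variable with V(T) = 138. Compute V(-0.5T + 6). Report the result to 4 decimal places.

34.5000

V(-0.5T + 6) = (-0.5)²·V(T) = 0.25·138 = 34.5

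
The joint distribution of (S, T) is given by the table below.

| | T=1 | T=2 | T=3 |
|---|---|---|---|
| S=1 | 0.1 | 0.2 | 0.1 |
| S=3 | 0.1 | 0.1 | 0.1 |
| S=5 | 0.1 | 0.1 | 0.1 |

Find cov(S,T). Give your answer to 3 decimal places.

0.000

E[S] = 2.8,  E[T] = 2
E[ST] = 5.6
cov(S,T) = E[ST] − E[S]E[T] = 5.6 − (2.8)(2) = 0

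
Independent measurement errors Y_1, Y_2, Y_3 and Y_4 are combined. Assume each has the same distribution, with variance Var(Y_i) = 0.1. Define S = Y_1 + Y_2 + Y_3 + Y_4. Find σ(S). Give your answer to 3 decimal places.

0.632

By independence, Var(S) = (1)²Var(Y_1) + (1)²Var(Y_2) + (1)²Var(Y_3) + (1)²Var(Y_4)
= (1)²·0.1 + (1)²·0.1 + (1)²·0.1 + (1)²·0.1 = 0.4
σ(S) = √0.4 ≈ 0.632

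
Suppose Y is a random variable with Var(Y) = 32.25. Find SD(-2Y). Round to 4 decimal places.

Var(-2Y) = (-2)²·32.25 = 129
SD(-2Y) = √129 ≈ 11.3578

11.3578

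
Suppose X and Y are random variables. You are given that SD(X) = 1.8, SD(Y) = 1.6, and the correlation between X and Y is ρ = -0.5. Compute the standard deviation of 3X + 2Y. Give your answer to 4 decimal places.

V(X) = (1.8)² = 3.24;  V(Y) = (1.6)² = 2.56
cov(X,Y) = ρ·SD(X)·SD(Y) = -0.5·1.8·1.6 = -1.44
V(3X + 2Y) = (3)²·V(X) + (2)²·V(Y) + 2·(3)·(2)·cov(X,Y)
= 9·3.24 + 4·2.56 + 12·-1.44 = 22.12
SD(3X + 2Y) = √22.12 ≈ 4.7032

4.7032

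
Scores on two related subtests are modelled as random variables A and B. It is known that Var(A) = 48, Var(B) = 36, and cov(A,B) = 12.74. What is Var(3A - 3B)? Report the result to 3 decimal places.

Var(3A - 3B) = (3)²·Var(A) + (-3)²·Var(B) + 2·(3)·(-3)·cov(A,B)
= 9·48 + 9·36 + -18·12.74 = 526.68

526.680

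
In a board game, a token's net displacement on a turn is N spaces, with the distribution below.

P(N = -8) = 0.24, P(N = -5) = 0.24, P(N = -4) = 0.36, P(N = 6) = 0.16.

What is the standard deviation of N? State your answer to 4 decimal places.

4.4632

E[N] = (-8)(0.24) + (-5)(0.24) + (-4)(0.36) + (6)(0.16) = -3.6
E[N²] = (-8)²(0.24) + (-5)²(0.24) + (-4)²(0.36) + (6)²(0.16) = 32.88
V(N) = E[N²] − (E[N])² = 32.88 − (-3.6)² = 19.92
sd(N) = √19.92 ≈ 4.4632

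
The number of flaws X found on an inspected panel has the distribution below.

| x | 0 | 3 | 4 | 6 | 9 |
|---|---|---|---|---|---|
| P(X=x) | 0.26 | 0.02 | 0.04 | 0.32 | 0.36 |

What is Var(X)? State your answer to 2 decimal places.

E[X] = (0)(0.26) + (3)(0.02) + (4)(0.04) + (6)(0.32) + (9)(0.36) = 5.38
E[X²] = (0)²(0.26) + (3)²(0.02) + (4)²(0.04) + (6)²(0.32) + (9)²(0.36) = 41.5
Var(X) = E[X²] − (E[X])² = 41.5 − (5.38)² = 12.5556

12.56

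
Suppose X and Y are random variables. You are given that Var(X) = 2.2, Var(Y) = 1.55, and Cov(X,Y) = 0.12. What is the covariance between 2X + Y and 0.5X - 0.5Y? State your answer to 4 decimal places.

1.3650

Cov(2X + Y, 0.5X - 0.5Y) = (2)(0.5)Var(X) + (1)(-0.5)Var(Y) + [(2)(-0.5) + (1)(0.5)]Cov(X,Y)
= 1·2.2 + -0.5·1.55 + -0.5·0.12 = 1.365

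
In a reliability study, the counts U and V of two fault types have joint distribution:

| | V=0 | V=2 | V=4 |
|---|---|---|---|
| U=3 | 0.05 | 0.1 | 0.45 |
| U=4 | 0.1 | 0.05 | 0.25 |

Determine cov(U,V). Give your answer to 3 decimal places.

E[U] = 3.4,  E[V] = 3.1
E[UV] = 10.4
cov(U,V) = E[UV] − E[U]E[V] = 10.4 − (3.4)(3.1) = -0.14

-0.140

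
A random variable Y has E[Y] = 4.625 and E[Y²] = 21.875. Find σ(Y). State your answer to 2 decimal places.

0.70

var(Y) = 21.875 − (4.625)² = 0.484375
σ(Y) = √0.484375 ≈ 0.70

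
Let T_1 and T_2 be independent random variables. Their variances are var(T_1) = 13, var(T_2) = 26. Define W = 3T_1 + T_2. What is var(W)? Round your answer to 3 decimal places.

By independence, var(W) = (3)²var(T_1) + (1)²var(T_2)
= (3)²·13 + (1)²·26 = 143

143.000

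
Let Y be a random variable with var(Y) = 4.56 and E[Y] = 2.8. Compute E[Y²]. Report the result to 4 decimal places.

E[Y²] = var(Y) + (E[Y])² = 4.56 + (2.8)² = 12.4

12.4000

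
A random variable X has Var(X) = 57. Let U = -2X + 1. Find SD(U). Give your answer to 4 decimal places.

Var(-2X + 1) = (-2)²·57 = 228
SD(U) = √228 ≈ 15.0997

15.0997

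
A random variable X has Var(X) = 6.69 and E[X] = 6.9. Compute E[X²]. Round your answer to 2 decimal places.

E[X²] = Var(X) + (E[X])² = 6.69 + (6.9)² = 54.3

54.30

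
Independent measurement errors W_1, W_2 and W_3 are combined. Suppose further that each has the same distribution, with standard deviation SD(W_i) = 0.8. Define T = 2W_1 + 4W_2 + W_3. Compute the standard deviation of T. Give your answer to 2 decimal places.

3.67

V(W_i) = (0.8)² = 0.64
By independence, V(T) = (2)²V(W_1) + (4)²V(W_2) + (1)²V(W_3)
= (2)²·0.64 + (4)²·0.64 + (1)²·0.64 = 13.44
SD(T) = √13.44 ≈ 3.67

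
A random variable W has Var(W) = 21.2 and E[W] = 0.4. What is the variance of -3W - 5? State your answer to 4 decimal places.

Var(-3W - 5) = (-3)²·Var(W) = 9·21.2 = 190.8

190.8000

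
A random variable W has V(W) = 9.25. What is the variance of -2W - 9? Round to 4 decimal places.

V(-2W - 9) = (-2)²·V(W) = 4·9.25 = 37

37.0000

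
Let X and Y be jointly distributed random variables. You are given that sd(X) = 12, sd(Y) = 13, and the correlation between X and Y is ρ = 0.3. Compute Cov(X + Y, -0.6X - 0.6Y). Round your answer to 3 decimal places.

-243.960

var(X) = (12)² = 144;  var(Y) = (13)² = 169
Cov(X,Y) = ρ·sd(X)·sd(Y) = 0.3·12·13 = 46.8
Cov(X + Y, -0.6X - 0.6Y) = (1)(-0.6)var(X) + (1)(-0.6)var(Y) + [(1)(-0.6) + (1)(-0.6)]Cov(X,Y)
= -0.6·144 + -0.6·169 + -1.2·46.8 = -243.96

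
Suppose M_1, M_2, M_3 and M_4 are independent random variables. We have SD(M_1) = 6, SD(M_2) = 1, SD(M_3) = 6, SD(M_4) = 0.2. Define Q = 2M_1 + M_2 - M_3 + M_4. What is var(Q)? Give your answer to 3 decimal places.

181.040

var(M_1) = 36, var(M_2) = 1, var(M_3) = 36, var(M_4) = 0.04
By independence, var(Q) = (2)²var(M_1) + (1)²var(M_2) + (-1)²var(M_3) + (1)²var(M_4)
= (2)²·36 + (1)²·1 + (-1)²·36 + (1)²·0.04 = 181.04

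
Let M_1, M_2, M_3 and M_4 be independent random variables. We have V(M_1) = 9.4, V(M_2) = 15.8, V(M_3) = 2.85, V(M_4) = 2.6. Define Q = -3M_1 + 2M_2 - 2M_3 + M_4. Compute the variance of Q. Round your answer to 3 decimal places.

By independence, V(Q) = (-3)²V(M_1) + (2)²V(M_2) + (-2)²V(M_3) + (1)²V(M_4)
= (-3)²·9.4 + (2)²·15.8 + (-2)²·2.85 + (1)²·2.6 = 161.8

161.800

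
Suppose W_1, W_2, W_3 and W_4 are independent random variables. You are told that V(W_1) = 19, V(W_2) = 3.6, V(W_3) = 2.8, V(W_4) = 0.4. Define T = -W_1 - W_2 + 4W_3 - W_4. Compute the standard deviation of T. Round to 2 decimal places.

By independence, V(T) = (-1)²V(W_1) + (-1)²V(W_2) + (4)²V(W_3) + (-1)²V(W_4)
= (-1)²·19 + (-1)²·3.6 + (4)²·2.8 + (-1)²·0.4 = 67.8
σ(T) = √67.8 ≈ 8.23

8.23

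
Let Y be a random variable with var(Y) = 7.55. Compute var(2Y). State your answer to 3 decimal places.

30.200

var(2Y) = (2)²·var(Y) = 4·7.55 = 30.2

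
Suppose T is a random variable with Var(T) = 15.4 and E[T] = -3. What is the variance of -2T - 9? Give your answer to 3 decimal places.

61.600

Var(-2T - 9) = (-2)²·Var(T) = 4·15.4 = 61.6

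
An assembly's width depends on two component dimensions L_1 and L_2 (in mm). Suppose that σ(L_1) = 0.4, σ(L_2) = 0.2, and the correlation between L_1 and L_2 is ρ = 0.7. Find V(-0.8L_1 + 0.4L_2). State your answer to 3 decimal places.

V(L_1) = (0.4)² = 0.16;  V(L_2) = (0.2)² = 0.04
Cov(L_1,L_2) = ρ·σ(L_1)·σ(L_2) = 0.7·0.4·0.2 = 0.056
V(-0.8L_1 + 0.4L_2) = (-0.8)²·V(L_1) + (0.4)²·V(L_2) + 2·(-0.8)·(0.4)·Cov(L_1,L_2)
= 0.64·0.16 + 0.16·0.04 + -0.64·0.056 = 0.07296

0.073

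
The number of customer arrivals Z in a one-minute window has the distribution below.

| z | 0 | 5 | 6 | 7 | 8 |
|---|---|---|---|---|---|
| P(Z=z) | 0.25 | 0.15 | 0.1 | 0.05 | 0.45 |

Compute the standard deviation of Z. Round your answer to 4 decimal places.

E[Z] = (0)(0.25) + (5)(0.15) + (6)(0.1) + (7)(0.05) + (8)(0.45) = 5.3
E[Z²] = (0)²(0.25) + (5)²(0.15) + (6)²(0.1) + (7)²(0.05) + (8)²(0.45) = 38.6
Var(Z) = E[Z²] − (E[Z])² = 38.6 − (5.3)² = 10.51
σ(Z) = √10.51 ≈ 3.2419

3.2419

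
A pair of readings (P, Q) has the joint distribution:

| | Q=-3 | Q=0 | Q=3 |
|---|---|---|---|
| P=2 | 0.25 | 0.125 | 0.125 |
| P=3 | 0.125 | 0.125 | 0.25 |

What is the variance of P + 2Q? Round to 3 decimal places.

E[P] = 2.5,  E[Q] = 0,  E[PQ] = 0.375
Var(P) = 6.5 − (2.5)² = 0.25;  Var(Q) = 6.75 − (0)² = 6.75
Cov(P,Q) = 0.375 − (2.5)(0) = 0.375
Var(P + 2Q) = (1)²·0.25 + (2)²·6.75 + 2·(1)·(2)·0.375 = 28.75

28.750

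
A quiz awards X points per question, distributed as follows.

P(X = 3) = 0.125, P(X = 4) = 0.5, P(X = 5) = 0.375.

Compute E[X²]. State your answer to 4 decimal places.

E[X²] = (3)²(0.125) + (4)²(0.5) + (5)²(0.375) = 18.5

18.5000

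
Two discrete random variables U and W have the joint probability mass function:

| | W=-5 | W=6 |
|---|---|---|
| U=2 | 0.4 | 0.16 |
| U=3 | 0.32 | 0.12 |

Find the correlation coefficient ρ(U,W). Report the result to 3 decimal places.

E[U] = 2.44,  E[W] = -1.92
E[UW] = -4.72
cov(U,W) = E[UW] − E[U]E[W] = -4.72 − (2.44)(-1.92) = -0.0352
Var(U) = 0.2464,  Var(W) = 24.3936
ρ = -0.0352 / √(0.2464·24.3936) ≈ -0.014

-0.014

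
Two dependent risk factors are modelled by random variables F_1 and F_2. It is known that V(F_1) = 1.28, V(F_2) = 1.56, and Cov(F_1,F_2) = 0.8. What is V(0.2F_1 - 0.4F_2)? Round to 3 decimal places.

V(0.2F_1 - 0.4F_2) = (0.2)²·V(F_1) + (-0.4)²·V(F_2) + 2·(0.2)·(-0.4)·Cov(F_1,F_2)
= 0.04·1.28 + 0.16·1.56 + -0.16·0.8 = 0.1728

0.173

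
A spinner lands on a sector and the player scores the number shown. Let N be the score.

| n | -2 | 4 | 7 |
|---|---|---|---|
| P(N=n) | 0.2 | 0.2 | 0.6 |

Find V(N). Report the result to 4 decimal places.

E[N] = (-2)(0.2) + (4)(0.2) + (7)(0.6) = 4.6
E[N²] = (-2)²(0.2) + (4)²(0.2) + (7)²(0.6) = 33.4
V(N) = E[N²] − (E[N])² = 33.4 − (4.6)² = 12.24

12.2400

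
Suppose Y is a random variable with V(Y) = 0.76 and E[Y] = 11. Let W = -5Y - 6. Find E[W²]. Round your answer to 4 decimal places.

3740.0000

E[-5Y - 6] = -5·11 − 6 = -61
V(-5Y - 6) = (-5)²·0.76 = 19
E[W²] = V(W) + (E[W])² = 19 + (-61)² = 3740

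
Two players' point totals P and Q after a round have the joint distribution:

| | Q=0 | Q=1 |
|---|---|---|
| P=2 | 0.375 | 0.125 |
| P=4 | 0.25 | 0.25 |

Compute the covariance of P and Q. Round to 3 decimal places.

0.125

E[P] = 3,  E[Q] = 0.375
E[PQ] = 1.25
Cov(P,Q) = E[PQ] − E[P]E[Q] = 1.25 − (3)(0.375) = 0.125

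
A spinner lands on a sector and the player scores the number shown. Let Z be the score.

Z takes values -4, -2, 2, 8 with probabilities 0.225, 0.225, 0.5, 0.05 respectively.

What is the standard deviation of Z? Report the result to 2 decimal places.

E[Z] = (-4)(0.225) + (-2)(0.225) + (2)(0.5) + (8)(0.05) = 0.05
E[Z²] = (-4)²(0.225) + (-2)²(0.225) + (2)²(0.5) + (8)²(0.05) = 9.7
var(Z) = E[Z²] − (E[Z])² = 9.7 − (0.05)² = 9.6975
σ(Z) = √9.6975 ≈ 3.11

3.11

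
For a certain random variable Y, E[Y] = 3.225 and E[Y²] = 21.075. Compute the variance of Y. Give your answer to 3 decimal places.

10.674

var(Y) = 21.075 − (3.225)² = 10.674375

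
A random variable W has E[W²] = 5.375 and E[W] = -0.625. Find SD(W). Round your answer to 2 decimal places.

2.23

V(W) = 5.375 − (-0.625)² = 4.984375
SD(W) = √4.984375 ≈ 2.23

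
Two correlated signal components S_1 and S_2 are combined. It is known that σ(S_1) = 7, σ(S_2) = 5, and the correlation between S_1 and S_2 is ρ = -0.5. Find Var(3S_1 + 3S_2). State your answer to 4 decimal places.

351.0000

Var(S_1) = (7)² = 49;  Var(S_2) = (5)² = 25
Cov(S_1,S_2) = ρ·σ(S_1)·σ(S_2) = -0.5·7·5 = -17.5
Var(3S_1 + 3S_2) = (3)²·Var(S_1) + (3)²·Var(S_2) + 2·(3)·(3)·Cov(S_1,S_2)
= 9·49 + 9·25 + 18·-17.5 = 351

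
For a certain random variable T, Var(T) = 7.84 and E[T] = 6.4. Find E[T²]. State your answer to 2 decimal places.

48.80

E[T²] = Var(T) + (E[T])² = 7.84 + (6.4)² = 48.8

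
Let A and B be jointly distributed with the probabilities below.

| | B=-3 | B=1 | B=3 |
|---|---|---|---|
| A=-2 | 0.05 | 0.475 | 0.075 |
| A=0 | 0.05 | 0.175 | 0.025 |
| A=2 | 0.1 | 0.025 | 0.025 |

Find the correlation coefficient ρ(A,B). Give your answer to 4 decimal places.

E[A] = -0.9,  E[B] = 0.45
E[AB] = -1.5
Cov(A,B) = E[AB] − E[A]E[B] = -1.5 − (-0.9)(0.45) = -1.095
var(A) = 2.19,  var(B) = 3.3975
ρ = -1.095 / √(2.19·3.3975) ≈ -0.4014

-0.4014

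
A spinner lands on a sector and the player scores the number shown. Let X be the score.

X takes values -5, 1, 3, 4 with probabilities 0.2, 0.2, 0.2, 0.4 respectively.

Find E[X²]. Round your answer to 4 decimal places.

E[X²] = (-5)²(0.2) + (1)²(0.2) + (3)²(0.2) + (4)²(0.4) = 13.4

13.4000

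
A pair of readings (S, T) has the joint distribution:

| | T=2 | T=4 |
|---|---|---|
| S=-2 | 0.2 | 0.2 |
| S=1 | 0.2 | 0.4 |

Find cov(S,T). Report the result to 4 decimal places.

E[S] = -0.2,  E[T] = 3.2
E[ST] = -0.4
cov(S,T) = E[ST] − E[S]E[T] = -0.4 − (-0.2)(3.2) = 0.24

0.2400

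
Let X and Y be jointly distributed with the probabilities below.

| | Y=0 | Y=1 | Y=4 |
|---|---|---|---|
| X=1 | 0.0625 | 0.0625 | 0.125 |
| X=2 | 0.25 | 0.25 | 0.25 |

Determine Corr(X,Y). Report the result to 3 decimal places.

E[X] = 1.75,  E[Y] = 1.8125
E[XY] = 3.0625
Cov(X,Y) = E[XY] − E[X]E[Y] = 3.0625 − (1.75)(1.8125) = -0.109375
Var(X) = 0.1875,  Var(Y) = 3.02734375
ρ = -0.109375 / √(0.1875·3.02734375) ≈ -0.145

-0.145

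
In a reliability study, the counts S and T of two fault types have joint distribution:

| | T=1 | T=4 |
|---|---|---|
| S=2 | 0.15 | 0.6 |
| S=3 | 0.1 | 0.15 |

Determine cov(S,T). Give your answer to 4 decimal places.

E[S] = 2.25,  E[T] = 3.25
E[ST] = 7.2
cov(S,T) = E[ST] − E[S]E[T] = 7.2 − (2.25)(3.25) = -0.1125

-0.1125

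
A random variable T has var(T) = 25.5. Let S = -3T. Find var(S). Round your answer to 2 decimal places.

var(-3T) = (-3)²·var(T) = 9·25.5 = 229.5

229.50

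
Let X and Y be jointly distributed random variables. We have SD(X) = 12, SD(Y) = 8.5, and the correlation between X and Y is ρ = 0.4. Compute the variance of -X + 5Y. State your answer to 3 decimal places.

1542.250

V(X) = (12)² = 144;  V(Y) = (8.5)² = 72.25
cov(X,Y) = ρ·SD(X)·SD(Y) = 0.4·12·8.5 = 40.8
V(-X + 5Y) = (-1)²·V(X) + (5)²·V(Y) + 2·(-1)·(5)·cov(X,Y)
= 1·144 + 25·72.25 + -10·40.8 = 1542.25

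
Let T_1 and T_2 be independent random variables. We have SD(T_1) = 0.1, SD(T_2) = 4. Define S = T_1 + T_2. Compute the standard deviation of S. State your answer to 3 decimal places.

4.001

V(T_1) = 0.01, V(T_2) = 16
By independence, V(S) = (1)²V(T_1) + (1)²V(T_2)
= (1)²·0.01 + (1)²·16 = 16.01
SD(S) = √16.01 ≈ 4.001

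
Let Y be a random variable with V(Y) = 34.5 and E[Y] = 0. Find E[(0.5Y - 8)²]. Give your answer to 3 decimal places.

E[0.5Y - 8] = 0.5·0 − 8 = -8
V(0.5Y - 8) = (0.5)²·34.5 = 8.625
E[(0.5Y - 8)²] = V((0.5Y - 8)) + (E[(0.5Y - 8)])² = 8.625 + (-8)² = 72.625

72.625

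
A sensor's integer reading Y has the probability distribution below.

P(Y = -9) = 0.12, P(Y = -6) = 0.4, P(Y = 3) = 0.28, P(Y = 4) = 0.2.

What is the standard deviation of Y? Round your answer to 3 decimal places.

5.143

E[Y] = (-9)(0.12) + (-6)(0.4) + (3)(0.28) + (4)(0.2) = -1.84
E[Y²] = (-9)²(0.12) + (-6)²(0.4) + (3)²(0.28) + (4)²(0.2) = 29.84
var(Y) = E[Y²] − (E[Y])² = 29.84 − (-1.84)² = 26.4544
SD(Y) = √26.4544 ≈ 5.143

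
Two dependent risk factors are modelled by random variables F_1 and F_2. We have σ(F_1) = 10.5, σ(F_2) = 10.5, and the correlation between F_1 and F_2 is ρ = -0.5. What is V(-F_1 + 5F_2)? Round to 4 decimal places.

3417.7500

V(F_1) = (10.5)² = 110.25;  V(F_2) = (10.5)² = 110.25
Cov(F_1,F_2) = ρ·σ(F_1)·σ(F_2) = -0.5·10.5·10.5 = -55.125
V(-F_1 + 5F_2) = (-1)²·V(F_1) + (5)²·V(F_2) + 2·(-1)·(5)·Cov(F_1,F_2)
= 1·110.25 + 25·110.25 + -10·-55.125 = 3417.75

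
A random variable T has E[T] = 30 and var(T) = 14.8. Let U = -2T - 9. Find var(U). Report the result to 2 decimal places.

var(-2T - 9) = (-2)²·var(T) = 4·14.8 = 59.2

59.20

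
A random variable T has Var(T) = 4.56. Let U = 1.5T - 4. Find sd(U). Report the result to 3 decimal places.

3.203

Var(1.5T - 4) = (1.5)²·4.56 = 10.26
sd(U) = √10.26 ≈ 3.203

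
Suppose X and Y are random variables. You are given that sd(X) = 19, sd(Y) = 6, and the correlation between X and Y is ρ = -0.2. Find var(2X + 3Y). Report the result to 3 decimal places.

1494.400

var(X) = (19)² = 361;  var(Y) = (6)² = 36
Cov(X,Y) = ρ·sd(X)·sd(Y) = -0.2·19·6 = -22.8
var(2X + 3Y) = (2)²·var(X) + (3)²·var(Y) + 2·(2)·(3)·Cov(X,Y)
= 4·361 + 9·36 + 12·-22.8 = 1494.4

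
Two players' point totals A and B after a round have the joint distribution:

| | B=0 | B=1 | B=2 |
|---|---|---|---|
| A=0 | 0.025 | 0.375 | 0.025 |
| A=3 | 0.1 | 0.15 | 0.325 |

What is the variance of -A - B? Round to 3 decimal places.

3.198

E[A] = 1.725,  E[B] = 1.225,  E[AB] = 2.4
V(A) = 5.175 − (1.725)² = 2.199375;  V(B) = 1.925 − (1.225)² = 0.424375
cov(A,B) = 2.4 − (1.725)(1.225) = 0.286875
V(-A - B) = (-1)²·2.199375 + (-1)²·0.424375 + 2·(-1)·(-1)·0.286875 = 3.1975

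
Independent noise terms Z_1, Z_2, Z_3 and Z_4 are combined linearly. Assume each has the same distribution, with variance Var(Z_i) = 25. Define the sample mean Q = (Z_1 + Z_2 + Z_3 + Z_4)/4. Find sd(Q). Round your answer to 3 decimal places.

2.500

By independence, Var(Q) = (0.25)²Var(Z_1) + (0.25)²Var(Z_2) + (0.25)²Var(Z_3) + (0.25)²Var(Z_4)
= (0.25)²·25 + (0.25)²·25 + (0.25)²·25 + (0.25)²·25 = 6.25
sd(Q) = √6.25 ≈ 2.500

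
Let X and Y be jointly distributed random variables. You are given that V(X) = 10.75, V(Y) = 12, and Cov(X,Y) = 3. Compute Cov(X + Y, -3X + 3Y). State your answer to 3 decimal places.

Cov(X + Y, -3X + 3Y) = (1)(-3)V(X) + (1)(3)V(Y) + [(1)(3) + (1)(-3)]Cov(X,Y)
= -3·10.75 + 3·12 + 0·3 = 3.75

3.750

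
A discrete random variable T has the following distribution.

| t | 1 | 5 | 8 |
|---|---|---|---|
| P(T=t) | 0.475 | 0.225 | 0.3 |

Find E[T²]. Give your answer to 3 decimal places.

E[T²] = (1)²(0.475) + (5)²(0.225) + (8)²(0.3) = 25.3

25.300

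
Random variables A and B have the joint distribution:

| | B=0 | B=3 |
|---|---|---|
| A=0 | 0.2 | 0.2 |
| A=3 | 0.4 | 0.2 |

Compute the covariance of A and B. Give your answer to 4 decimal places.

E[A] = 1.8,  E[B] = 1.2
E[AB] = 1.8
Cov(A,B) = E[AB] − E[A]E[B] = 1.8 − (1.8)(1.2) = -0.36

-0.3600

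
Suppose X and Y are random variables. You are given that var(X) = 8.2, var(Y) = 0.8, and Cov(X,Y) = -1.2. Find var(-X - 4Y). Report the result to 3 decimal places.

var(-X - 4Y) = (-1)²·var(X) + (-4)²·var(Y) + 2·(-1)·(-4)·Cov(X,Y)
= 1·8.2 + 16·0.8 + 8·-1.2 = 11.4

11.400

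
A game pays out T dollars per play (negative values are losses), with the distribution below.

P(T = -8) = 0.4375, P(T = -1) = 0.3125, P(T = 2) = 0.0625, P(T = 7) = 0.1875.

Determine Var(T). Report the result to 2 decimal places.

32.11

E[T] = (-8)(0.4375) + (-1)(0.3125) + (2)(0.0625) + (7)(0.1875) = -2.375
E[T²] = (-8)²(0.4375) + (-1)²(0.3125) + (2)²(0.0625) + (7)²(0.1875) = 37.75
Var(T) = E[T²] − (E[T])² = 37.75 − (-2.375)² = 32.109375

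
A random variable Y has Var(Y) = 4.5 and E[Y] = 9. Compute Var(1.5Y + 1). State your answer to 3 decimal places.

Var(1.5Y + 1) = (1.5)²·Var(Y) = 2.25·4.5 = 10.125

10.125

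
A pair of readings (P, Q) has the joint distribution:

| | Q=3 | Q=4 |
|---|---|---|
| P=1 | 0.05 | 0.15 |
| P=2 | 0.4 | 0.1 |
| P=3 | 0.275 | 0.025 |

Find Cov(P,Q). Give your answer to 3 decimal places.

-0.153

E[P] = 2.1,  E[Q] = 3.275
E[PQ] = 6.725
Cov(P,Q) = E[PQ] − E[P]E[Q] = 6.725 − (2.1)(3.275) = -0.1525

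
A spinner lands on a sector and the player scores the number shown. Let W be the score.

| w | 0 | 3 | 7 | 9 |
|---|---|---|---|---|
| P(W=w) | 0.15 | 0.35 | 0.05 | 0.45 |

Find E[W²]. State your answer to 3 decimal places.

42.050

E[W²] = (0)²(0.15) + (3)²(0.35) + (7)²(0.05) + (9)²(0.45) = 42.05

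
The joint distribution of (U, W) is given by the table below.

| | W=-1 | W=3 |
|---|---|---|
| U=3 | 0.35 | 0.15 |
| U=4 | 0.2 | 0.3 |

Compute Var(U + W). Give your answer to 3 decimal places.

E[U] = 3.5,  E[W] = 0.8,  E[UW] = 3.1
Var(U) = 12.5 − (3.5)² = 0.25;  Var(W) = 4.6 − (0.8)² = 3.96
cov(U,W) = 3.1 − (3.5)(0.8) = 0.3
Var(U + W) = (1)²·0.25 + (1)²·3.96 + 2·(1)·(1)·0.3 = 4.81

4.810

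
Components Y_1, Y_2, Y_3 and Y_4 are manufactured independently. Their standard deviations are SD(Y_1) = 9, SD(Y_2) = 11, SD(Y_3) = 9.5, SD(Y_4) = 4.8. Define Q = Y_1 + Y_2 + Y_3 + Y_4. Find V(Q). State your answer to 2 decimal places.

315.29

V(Y_1) = 81, V(Y_2) = 121, V(Y_3) = 90.25, V(Y_4) = 23.04
By independence, V(Q) = (1)²V(Y_1) + (1)²V(Y_2) + (1)²V(Y_3) + (1)²V(Y_4)
= (1)²·81 + (1)²·121 + (1)²·90.25 + (1)²·23.04 = 315.29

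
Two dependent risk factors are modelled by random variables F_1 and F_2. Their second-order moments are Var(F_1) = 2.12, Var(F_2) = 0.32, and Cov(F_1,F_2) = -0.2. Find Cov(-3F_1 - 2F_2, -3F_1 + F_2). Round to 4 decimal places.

Cov(-3F_1 - 2F_2, -3F_1 + F_2) = (-3)(-3)Var(F_1) + (-2)(1)Var(F_2) + [(-3)(1) + (-2)(-3)]Cov(F_1,F_2)
= 9·2.12 + -2·0.32 + 3·-0.2 = 17.84

17.8400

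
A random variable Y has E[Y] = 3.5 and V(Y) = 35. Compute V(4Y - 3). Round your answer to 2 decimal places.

560.00

V(4Y - 3) = (4)²·V(Y) = 16·35 = 560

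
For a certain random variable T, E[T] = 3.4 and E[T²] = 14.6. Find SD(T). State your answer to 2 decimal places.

V(T) = 14.6 − (3.4)² = 3.04
SD(T) = √3.04 ≈ 1.74

1.74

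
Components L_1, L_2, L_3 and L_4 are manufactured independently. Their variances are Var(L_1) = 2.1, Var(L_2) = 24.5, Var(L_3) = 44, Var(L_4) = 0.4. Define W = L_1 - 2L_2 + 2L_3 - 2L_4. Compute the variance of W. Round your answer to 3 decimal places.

277.700

By independence, Var(W) = (1)²Var(L_1) + (-2)²Var(L_2) + (2)²Var(L_3) + (-2)²Var(L_4)
= (1)²·2.1 + (-2)²·24.5 + (2)²·44 + (-2)²·0.4 = 277.7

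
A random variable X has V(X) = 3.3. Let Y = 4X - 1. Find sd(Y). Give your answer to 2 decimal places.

V(4X - 1) = (4)²·3.3 = 52.8
sd(Y) = √52.8 ≈ 7.27

7.27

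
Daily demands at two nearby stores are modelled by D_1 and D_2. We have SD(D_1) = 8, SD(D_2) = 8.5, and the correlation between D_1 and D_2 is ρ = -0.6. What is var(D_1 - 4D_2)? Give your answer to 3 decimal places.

var(D_1) = (8)² = 64;  var(D_2) = (8.5)² = 72.25
Cov(D_1,D_2) = ρ·SD(D_1)·SD(D_2) = -0.6·8·8.5 = -40.8
var(D_1 - 4D_2) = (1)²·var(D_1) + (-4)²·var(D_2) + 2·(1)·(-4)·Cov(D_1,D_2)
= 1·64 + 16·72.25 + -8·-40.8 = 1546.4

1546.400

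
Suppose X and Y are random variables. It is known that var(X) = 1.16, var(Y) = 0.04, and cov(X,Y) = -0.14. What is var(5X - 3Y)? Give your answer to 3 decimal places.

33.560

var(5X - 3Y) = (5)²·var(X) + (-3)²·var(Y) + 2·(5)·(-3)·cov(X,Y)
= 25·1.16 + 9·0.04 + -30·-0.14 = 33.56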